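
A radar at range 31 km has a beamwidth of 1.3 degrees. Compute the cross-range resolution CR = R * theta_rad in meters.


BW_rad = 0.02268928
CR = 31000 * 0.02268928 = 703.4 m

703.4 m


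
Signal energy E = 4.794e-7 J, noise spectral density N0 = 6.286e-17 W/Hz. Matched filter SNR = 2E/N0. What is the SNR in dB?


SNR_lin = 2 * 4.794e-7 / 6.286e-17 = 1.525e10
SNR_dB = 10*log10(1.525e10) = 101.8 dB

101.8 dB


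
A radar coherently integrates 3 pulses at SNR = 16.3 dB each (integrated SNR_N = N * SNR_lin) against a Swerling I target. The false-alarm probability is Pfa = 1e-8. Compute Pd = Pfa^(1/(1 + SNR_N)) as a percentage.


SNR_lin = 10^(16.3/10) = 42.65795
SNR_N = 3 * 42.65795 = 127.97385
1/(1 + SNR_N) = 1/128.97385 = 0.0077535
Pd = (1e-8)^0.0077535 = 0.86691
Pd = 86.7%

86.7%


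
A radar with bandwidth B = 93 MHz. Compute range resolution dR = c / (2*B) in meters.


dR = 3e8 / (2 * 93000000.0) = 1.61 m

1.61 m


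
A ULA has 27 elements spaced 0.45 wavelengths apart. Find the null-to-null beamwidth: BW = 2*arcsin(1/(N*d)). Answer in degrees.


1/(N*d) = 1/(27*0.45) = 0.082305
BW = 2*arcsin(0.082305) = 9.4 degrees

9.4 degrees


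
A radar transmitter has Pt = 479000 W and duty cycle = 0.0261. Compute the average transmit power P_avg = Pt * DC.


P_avg = 479000 * 0.0261 = 12501.9 W

12501.9 W


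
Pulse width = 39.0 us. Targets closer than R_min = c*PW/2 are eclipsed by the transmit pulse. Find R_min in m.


R_min = 3e8 * 39.0e-6 / 2 = 5850.0 m

5850.0 m


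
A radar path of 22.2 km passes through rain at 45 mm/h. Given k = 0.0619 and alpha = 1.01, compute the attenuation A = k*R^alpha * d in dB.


gamma = 0.0619 * 45^1.01 = 2.893579 dB/km
A = 2.893579 * 22.2 = 64.24 dB

64.24 dB


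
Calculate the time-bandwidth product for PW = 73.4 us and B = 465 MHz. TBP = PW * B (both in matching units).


TBP = 73.4 * 465 = 34131.0

34131.0


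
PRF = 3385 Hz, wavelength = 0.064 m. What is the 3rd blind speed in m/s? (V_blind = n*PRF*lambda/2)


V_blind = 3 * 3385 * 0.064 / 2 = 325.0 m/s

325.0 m/s


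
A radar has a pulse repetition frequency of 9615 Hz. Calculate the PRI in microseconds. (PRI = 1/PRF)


PRI = 1/9615 = 0.0001040042 s = 104.0 us

104.0 us


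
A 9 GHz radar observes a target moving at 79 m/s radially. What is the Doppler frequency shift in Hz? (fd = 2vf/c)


fd = 2 * 79 * 9000000000.0 / 3e8 = 4740.0 Hz

4740.0 Hz


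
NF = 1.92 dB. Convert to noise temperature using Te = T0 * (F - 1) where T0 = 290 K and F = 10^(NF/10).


NF_lin = 10^(1.92/10) = 1.555966
Te = 290 * (1.555966 - 1) = 161.2 K

161.2 K


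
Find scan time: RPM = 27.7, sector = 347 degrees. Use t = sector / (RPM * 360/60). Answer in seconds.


t = 347 / (27.7 * 360) * 60 = 2.09 s

2.09 s


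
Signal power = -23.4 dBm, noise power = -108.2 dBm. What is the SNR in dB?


SNR = -23.4 - (-108.2) = 84.8 dB

84.8 dB


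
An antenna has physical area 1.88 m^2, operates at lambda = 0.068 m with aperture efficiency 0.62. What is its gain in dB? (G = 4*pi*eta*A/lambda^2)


G_linear = 4*pi*0.62*1.88/0.068^2 = 3167.68
G_dB = 10*log10(3167.68) = 35.0 dB

35.0 dB


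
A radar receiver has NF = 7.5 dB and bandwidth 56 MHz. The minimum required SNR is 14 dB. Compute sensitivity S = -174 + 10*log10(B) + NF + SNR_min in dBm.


10*log10(56000000.0) = 77.48
S = -174 + 77.48 + 7.5 + 14 = -75.0 dBm

-75.0 dBm


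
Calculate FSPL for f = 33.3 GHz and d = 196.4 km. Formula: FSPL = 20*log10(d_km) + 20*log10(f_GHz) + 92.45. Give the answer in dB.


20*log10(196.4) = 45.86
20*log10(33.3) = 30.45
FSPL = 168.8 dB

168.8 dB


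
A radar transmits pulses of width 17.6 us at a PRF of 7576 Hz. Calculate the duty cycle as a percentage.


DC = 17.6e-6 * 7576 * 100 = 13.33%

13.33%


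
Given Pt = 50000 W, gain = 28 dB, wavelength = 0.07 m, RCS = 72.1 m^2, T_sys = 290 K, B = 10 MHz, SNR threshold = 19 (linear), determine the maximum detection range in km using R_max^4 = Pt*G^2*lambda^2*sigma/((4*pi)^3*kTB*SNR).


G_lin = 10^(28/10) = 630.957344
R^4 = 50000 * 630.957344^2 * 0.07^2 * 72.1 / ((4*pi)^3 * 1.38e-23 * 290 * 10000000.0 * 19)
R^4 = 4.66059e18 m^4
R_max = (4.66059e18)^(1/4) = 46463.3 m = 46.5 km

46.5 km


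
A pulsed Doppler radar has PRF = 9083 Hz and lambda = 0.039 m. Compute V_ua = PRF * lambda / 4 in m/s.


V_ua = 9083 * 0.039 / 4 = 88.6 m/s

88.6 m/s


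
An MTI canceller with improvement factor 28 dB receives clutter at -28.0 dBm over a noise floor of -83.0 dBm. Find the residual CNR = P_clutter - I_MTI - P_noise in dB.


CNR = -28.0 - 28 - (-83.0) = 27.0 dB

27.0 dB


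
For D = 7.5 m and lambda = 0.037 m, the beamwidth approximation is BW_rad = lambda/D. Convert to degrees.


BW_rad = 0.037 / 7.5 = 0.004933
BW_deg = 0.28 degrees

0.28 degrees


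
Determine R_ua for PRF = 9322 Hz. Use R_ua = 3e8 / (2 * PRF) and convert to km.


R_ua = 3e8 / (2 * 9322) = 16091.0 m = 16.1 km

16.1 km


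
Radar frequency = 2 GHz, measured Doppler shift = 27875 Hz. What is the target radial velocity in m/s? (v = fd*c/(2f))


v = 27875 * 3e8 / (2 * 2000000000.0) = 2090.6 m/s

2090.6 m/s


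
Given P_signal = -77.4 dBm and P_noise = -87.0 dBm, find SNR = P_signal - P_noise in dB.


SNR = -77.4 - (-87.0) = 9.6 dB

9.6 dB


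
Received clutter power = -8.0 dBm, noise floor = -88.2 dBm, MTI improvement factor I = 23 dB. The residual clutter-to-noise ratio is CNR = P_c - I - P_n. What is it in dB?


CNR = -8.0 - 23 - (-88.2) = 57.2 dB

57.2 dB


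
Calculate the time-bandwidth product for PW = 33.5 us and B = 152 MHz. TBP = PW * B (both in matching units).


TBP = 33.5 * 152 = 5092.0

5092.0


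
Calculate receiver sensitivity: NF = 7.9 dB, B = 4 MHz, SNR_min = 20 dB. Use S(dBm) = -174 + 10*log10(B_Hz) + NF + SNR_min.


10*log10(4000000.0) = 66.02
S = -174 + 66.02 + 7.9 + 20 = -80.1 dBm

-80.1 dBm


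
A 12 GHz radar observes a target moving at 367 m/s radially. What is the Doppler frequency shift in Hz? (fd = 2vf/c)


fd = 2 * 367 * 12000000000.0 / 3e8 = 29360.0 Hz

29360.0 Hz


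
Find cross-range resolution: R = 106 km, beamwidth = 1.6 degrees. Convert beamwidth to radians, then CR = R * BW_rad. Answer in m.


BW_rad = 0.027925268
CR = 106000 * 0.027925268 = 2960.1 m

2960.1 m


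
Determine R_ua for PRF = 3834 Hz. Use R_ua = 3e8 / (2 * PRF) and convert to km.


R_ua = 3e8 / (2 * 3834) = 39123.6 m = 39.1 km

39.1 km


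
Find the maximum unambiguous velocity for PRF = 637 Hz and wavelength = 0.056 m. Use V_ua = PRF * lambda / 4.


V_ua = 637 * 0.056 / 4 = 8.9 m/s

8.9 m/s


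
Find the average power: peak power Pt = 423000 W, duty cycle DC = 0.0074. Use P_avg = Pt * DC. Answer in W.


P_avg = 423000 * 0.0074 = 3130.2 W

3130.2 W


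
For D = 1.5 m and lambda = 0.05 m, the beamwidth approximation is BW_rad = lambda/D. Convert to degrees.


BW_rad = 0.05 / 1.5 = 0.033333
BW_deg = 1.91 degrees

1.91 degrees


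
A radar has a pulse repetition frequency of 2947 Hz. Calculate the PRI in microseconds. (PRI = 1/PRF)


PRI = 1/2947 = 0.0003393281 s = 339.3 us

339.3 us


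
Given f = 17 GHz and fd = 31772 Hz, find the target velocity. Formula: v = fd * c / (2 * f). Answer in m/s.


v = 31772 * 3e8 / (2 * 17000000000.0) = 280.3 m/s

280.3 m/s


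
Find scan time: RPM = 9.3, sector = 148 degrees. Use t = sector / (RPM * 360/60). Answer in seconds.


t = 148 / (9.3 * 360) * 60 = 2.65 s

2.65 s


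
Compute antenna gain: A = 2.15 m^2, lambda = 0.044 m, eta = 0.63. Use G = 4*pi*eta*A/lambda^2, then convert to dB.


G_linear = 4*pi*0.63*2.15/0.044^2 = 8791.92
G_dB = 10*log10(8791.92) = 39.4 dB

39.4 dB


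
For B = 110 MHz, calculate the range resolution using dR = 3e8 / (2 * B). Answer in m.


dR = 3e8 / (2 * 110000000.0) = 1.36 m

1.36 m


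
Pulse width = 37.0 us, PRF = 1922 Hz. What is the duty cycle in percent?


DC = 37.0e-6 * 1922 * 100 = 7.11%

7.11%


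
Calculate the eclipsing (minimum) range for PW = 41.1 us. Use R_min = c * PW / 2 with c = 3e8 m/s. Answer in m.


R_min = 3e8 * 41.1e-6 / 2 = 6165.0 m

6165.0 m


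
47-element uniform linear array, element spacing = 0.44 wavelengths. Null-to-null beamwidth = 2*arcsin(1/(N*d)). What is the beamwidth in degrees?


1/(N*d) = 1/(47*0.44) = 0.048356
BW = 2*arcsin(0.048356) = 5.5 degrees

5.5 degrees


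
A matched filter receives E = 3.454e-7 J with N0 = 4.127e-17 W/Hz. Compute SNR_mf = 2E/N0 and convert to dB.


SNR_lin = 2 * 3.454e-7 / 4.127e-17 = 1.674e10
SNR_dB = 10*log10(1.674e10) = 102.2 dB

102.2 dB


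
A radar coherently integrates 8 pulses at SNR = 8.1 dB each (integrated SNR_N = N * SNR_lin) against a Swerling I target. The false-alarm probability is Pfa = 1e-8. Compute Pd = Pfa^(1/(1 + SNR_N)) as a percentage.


SNR_lin = 10^(8.1/10) = 6.45654
SNR_N = 8 * 6.45654 = 51.65232
1/(1 + SNR_N) = 1/52.65232 = 0.0189925
Pd = (1e-8)^0.0189925 = 0.70479
Pd = 70.5%

70.5%


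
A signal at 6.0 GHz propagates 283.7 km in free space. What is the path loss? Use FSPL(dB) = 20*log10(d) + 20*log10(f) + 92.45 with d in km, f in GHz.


20*log10(283.7) = 49.06
20*log10(6.0) = 15.56
FSPL = 157.1 dB

157.1 dB


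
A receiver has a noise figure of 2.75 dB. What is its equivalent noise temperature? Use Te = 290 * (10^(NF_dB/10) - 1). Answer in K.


NF_lin = 10^(2.75/10) = 1.883649
Te = 290 * (1.883649 - 1) = 256.3 K

256.3 K


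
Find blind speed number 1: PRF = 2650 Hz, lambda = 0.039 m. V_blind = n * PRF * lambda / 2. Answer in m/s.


V_blind = 1 * 2650 * 0.039 / 2 = 51.7 m/s

51.7 m/s


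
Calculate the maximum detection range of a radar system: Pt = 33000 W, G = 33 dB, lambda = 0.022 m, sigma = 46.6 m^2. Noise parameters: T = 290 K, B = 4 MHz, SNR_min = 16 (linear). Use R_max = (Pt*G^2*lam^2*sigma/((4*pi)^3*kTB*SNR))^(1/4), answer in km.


G_lin = 10^(33/10) = 1995.262315
R^4 = 33000 * 1995.262315^2 * 0.022^2 * 46.6 / ((4*pi)^3 * 1.38e-23 * 290 * 4000000.0 * 16)
R^4 = 5.82987e18 m^4
R_max = (5.82987e18)^(1/4) = 49137.7 m = 49.1 km

49.1 km


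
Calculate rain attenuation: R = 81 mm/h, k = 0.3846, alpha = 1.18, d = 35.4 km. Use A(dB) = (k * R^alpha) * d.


gamma = 0.3846 * 81^1.18 = 68.710262 dB/km
A = 68.710262 * 35.4 = 2432.34 dB

2432.34 dB


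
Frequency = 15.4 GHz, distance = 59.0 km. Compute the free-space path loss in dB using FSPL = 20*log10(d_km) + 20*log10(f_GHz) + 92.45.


20*log10(59.0) = 35.42
20*log10(15.4) = 23.75
FSPL = 151.6 dB

151.6 dB


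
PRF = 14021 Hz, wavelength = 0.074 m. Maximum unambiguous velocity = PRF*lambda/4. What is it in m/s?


V_ua = 14021 * 0.074 / 4 = 259.4 m/s

259.4 m/s


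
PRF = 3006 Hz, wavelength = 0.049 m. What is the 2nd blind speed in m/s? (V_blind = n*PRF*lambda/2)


V_blind = 2 * 3006 * 0.049 / 2 = 147.3 m/s

147.3 m/s


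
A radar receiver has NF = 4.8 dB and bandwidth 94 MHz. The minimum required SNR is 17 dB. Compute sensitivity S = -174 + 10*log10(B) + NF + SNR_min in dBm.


10*log10(94000000.0) = 79.73
S = -174 + 79.73 + 4.8 + 17 = -72.5 dBm

-72.5 dBm


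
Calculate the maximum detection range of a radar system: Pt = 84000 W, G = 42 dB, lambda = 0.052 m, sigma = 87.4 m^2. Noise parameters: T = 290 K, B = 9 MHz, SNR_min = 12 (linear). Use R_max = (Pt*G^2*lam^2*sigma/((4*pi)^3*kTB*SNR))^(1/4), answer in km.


G_lin = 10^(42/10) = 15848.931925
R^4 = 84000 * 15848.931925^2 * 0.052^2 * 87.4 / ((4*pi)^3 * 1.38e-23 * 290 * 9000000.0 * 12)
R^4 = 5.81389e21 m^4
R_max = (5.81389e21)^(1/4) = 276132.0 m = 276.1 km

276.1 km


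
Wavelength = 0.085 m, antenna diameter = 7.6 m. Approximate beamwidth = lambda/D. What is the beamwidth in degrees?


BW_rad = 0.085 / 7.6 = 0.011184
BW_deg = 0.64 degrees

0.64 degrees


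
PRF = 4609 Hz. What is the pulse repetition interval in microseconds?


PRI = 1/4609 = 0.0002169668 s = 217.0 us

217.0 us


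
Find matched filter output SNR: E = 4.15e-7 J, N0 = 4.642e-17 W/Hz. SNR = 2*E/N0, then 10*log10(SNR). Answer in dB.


SNR_lin = 2 * 4.15e-7 / 4.642e-17 = 1.788e10
SNR_dB = 10*log10(1.788e10) = 102.5 dB

102.5 dB


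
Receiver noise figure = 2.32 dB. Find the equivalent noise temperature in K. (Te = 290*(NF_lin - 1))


NF_lin = 10^(2.32/10) = 1.706082
Te = 290 * (1.706082 - 1) = 204.8 K

204.8 K


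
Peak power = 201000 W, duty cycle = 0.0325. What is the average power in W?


P_avg = 201000 * 0.0325 = 6532.5 W

6532.5 W


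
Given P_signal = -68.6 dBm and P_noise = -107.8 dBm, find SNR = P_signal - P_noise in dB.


SNR = -68.6 - (-107.8) = 39.2 dB

39.2 dB


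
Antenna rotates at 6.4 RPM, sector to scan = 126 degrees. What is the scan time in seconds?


t = 126 / (6.4 * 360) * 60 = 3.28 s

3.28 s


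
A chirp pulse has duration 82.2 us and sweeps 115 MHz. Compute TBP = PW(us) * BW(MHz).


TBP = 82.2 * 115 = 9453.0

9453.0


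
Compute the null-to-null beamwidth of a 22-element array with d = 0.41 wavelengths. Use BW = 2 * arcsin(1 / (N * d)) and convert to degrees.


1/(N*d) = 1/(22*0.41) = 0.110865
BW = 2*arcsin(0.110865) = 12.7 degrees

12.7 degrees


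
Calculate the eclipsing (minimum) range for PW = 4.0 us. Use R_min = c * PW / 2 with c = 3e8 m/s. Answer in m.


R_min = 3e8 * 4.0e-6 / 2 = 600.0 m

600.0 m


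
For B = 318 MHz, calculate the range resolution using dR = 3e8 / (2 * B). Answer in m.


dR = 3e8 / (2 * 318000000.0) = 0.47 m

0.47 m


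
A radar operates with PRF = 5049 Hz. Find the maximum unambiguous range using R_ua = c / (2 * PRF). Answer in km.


R_ua = 3e8 / (2 * 5049) = 29708.9 m = 29.7 km

29.7 km


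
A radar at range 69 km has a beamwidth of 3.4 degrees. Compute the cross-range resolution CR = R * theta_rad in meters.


BW_rad = 0.059341195
CR = 69000 * 0.059341195 = 4094.5 m

4094.5 m


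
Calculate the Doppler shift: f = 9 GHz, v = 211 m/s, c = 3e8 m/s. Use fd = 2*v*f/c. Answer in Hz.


fd = 2 * 211 * 9000000000.0 / 3e8 = 12660.0 Hz

12660.0 Hz


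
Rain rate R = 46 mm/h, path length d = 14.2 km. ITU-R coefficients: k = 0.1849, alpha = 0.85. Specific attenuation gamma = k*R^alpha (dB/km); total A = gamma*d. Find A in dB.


gamma = 0.1849 * 46^0.85 = 4.7894 dB/km
A = 4.7894 * 14.2 = 68.01 dB

68.01 dB


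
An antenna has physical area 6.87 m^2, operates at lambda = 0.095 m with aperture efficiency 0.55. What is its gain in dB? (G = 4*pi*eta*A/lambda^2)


G_linear = 4*pi*0.55*6.87/0.095^2 = 5261.17
G_dB = 10*log10(5261.17) = 37.2 dB

37.2 dB


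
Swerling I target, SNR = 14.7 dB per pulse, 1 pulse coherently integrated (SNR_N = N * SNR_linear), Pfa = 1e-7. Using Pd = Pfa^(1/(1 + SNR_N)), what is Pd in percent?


SNR_lin = 10^(14.7/10) = 29.51209
SNR_N = 1 * 29.51209 = 29.51209
1/(1 + SNR_N) = 1/30.51209 = 0.0327739
Pd = (1e-7)^0.0327739 = 0.58963
Pd = 59.0%

59.0%


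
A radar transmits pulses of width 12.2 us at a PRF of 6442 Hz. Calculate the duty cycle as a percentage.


DC = 12.2e-6 * 6442 * 100 = 7.86%

7.86%


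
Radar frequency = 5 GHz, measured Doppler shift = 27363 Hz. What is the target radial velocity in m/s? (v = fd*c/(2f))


v = 27363 * 3e8 / (2 * 5000000000.0) = 820.9 m/s

820.9 m/s


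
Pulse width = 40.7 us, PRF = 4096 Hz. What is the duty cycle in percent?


DC = 40.7e-6 * 4096 * 100 = 16.67%

16.67%


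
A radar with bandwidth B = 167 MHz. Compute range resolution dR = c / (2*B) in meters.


dR = 3e8 / (2 * 167000000.0) = 0.9 m

0.9 m


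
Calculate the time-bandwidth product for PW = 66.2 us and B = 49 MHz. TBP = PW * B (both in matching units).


TBP = 66.2 * 49 = 3243.8

3243.8


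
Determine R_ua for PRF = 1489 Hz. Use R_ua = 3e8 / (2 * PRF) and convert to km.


R_ua = 3e8 / (2 * 1489) = 100738.8 m = 100.7 km

100.7 km


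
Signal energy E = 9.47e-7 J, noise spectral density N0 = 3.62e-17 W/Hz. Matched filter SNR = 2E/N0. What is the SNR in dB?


SNR_lin = 2 * 9.47e-7 / 3.62e-17 = 5.232e10
SNR_dB = 10*log10(5.232e10) = 107.2 dB

107.2 dB


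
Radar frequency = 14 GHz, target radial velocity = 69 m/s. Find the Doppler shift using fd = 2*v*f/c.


fd = 2 * 69 * 14000000000.0 / 3e8 = 6440.0 Hz

6440.0 Hz


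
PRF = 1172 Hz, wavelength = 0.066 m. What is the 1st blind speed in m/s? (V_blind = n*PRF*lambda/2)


V_blind = 1 * 1172 * 0.066 / 2 = 38.7 m/s

38.7 m/s


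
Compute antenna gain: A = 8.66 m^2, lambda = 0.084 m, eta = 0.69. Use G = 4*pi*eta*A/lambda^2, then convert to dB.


G_linear = 4*pi*0.69*8.66/0.084^2 = 10641.88
G_dB = 10*log10(10641.88) = 40.3 dB

40.3 dB


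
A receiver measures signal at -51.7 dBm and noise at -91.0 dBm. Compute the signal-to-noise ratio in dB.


SNR = -51.7 - (-91.0) = 39.3 dB

39.3 dB


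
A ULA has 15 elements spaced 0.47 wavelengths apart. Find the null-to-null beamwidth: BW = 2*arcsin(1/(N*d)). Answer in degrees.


1/(N*d) = 1/(15*0.47) = 0.141844
BW = 2*arcsin(0.141844) = 16.3 degrees

16.3 degrees


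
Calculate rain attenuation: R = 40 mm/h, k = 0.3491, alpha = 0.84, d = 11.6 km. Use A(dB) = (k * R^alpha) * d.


gamma = 0.3491 * 40^0.84 = 7.738918 dB/km
A = 7.738918 * 11.6 = 89.77 dB

89.77 dB


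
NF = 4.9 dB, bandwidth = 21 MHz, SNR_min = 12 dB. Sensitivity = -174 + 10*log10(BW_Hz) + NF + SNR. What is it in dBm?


10*log10(21000000.0) = 73.22
S = -174 + 73.22 + 4.9 + 12 = -83.9 dBm

-83.9 dBm


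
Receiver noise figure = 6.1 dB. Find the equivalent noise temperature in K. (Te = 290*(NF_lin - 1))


NF_lin = 10^(6.1/10) = 4.073803
Te = 290 * (4.073803 - 1) = 891.4 K

891.4 K


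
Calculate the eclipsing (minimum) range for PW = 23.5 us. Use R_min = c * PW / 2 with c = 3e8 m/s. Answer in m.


R_min = 3e8 * 23.5e-6 / 2 = 3525.0 m

3525.0 m


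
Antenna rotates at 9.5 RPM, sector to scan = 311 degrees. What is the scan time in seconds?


t = 311 / (9.5 * 360) * 60 = 5.46 s

5.46 s


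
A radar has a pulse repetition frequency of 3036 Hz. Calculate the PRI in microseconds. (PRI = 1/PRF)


PRI = 1/3036 = 0.0003293808 s = 329.4 us

329.4 us


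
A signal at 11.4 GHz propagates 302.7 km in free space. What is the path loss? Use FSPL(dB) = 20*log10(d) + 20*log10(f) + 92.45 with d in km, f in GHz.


20*log10(302.7) = 49.62
20*log10(11.4) = 21.14
FSPL = 163.2 dB

163.2 dB


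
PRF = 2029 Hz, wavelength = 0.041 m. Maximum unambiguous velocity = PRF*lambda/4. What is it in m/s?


V_ua = 2029 * 0.041 / 4 = 20.8 m/s

20.8 m/s


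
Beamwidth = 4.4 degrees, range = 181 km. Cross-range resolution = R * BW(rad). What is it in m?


BW_rad = 0.076794487
CR = 181000 * 0.076794487 = 13899.8 m

13899.8 m


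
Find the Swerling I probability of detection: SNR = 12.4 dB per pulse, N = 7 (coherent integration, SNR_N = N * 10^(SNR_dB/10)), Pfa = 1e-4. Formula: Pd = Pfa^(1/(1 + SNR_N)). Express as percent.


SNR_lin = 10^(12.4/10) = 17.37801
SNR_N = 7 * 17.37801 = 121.64607
1/(1 + SNR_N) = 1/122.64607 = 0.0081535
Pd = (1e-4)^0.0081535 = 0.92765
Pd = 92.8%

92.8%


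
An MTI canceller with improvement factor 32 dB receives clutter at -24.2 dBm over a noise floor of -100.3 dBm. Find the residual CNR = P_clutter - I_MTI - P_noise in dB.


CNR = -24.2 - 32 - (-100.3) = 44.1 dB

44.1 dB


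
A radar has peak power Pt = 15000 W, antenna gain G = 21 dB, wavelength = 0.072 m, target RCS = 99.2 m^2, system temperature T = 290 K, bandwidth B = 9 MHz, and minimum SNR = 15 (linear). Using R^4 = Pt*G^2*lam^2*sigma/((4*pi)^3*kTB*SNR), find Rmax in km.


G_lin = 10^(21/10) = 125.892541
R^4 = 15000 * 125.892541^2 * 0.072^2 * 99.2 / ((4*pi)^3 * 1.38e-23 * 290 * 9000000.0 * 15)
R^4 = 1.14032e17 m^4
R_max = (1.14032e17)^(1/4) = 18376.2 m = 18.4 km

18.4 km


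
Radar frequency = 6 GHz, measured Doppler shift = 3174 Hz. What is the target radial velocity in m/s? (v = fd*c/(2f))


v = 3174 * 3e8 / (2 * 6000000000.0) = 79.4 m/s

79.4 m/s


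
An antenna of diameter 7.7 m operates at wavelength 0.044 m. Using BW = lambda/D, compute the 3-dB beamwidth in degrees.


BW_rad = 0.044 / 7.7 = 0.005714
BW_deg = 0.33 degrees

0.33 degrees


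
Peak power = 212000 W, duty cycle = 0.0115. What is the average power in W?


P_avg = 212000 * 0.0115 = 2438.0 W

2438.0 W


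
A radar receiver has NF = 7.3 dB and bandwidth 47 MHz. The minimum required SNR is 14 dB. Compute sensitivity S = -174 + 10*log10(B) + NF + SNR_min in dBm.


10*log10(47000000.0) = 76.72
S = -174 + 76.72 + 7.3 + 14 = -76.0 dBm

-76.0 dBm


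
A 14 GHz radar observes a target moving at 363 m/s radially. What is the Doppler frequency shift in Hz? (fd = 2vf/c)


fd = 2 * 363 * 14000000000.0 / 3e8 = 33880.0 Hz

33880.0 Hz


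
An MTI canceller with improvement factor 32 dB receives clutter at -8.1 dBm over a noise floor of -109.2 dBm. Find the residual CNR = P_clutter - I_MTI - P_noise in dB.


CNR = -8.1 - 32 - (-109.2) = 69.1 dB

69.1 dB


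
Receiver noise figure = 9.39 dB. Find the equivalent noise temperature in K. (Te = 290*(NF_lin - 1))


NF_lin = 10^(9.39/10) = 8.689604
Te = 290 * (8.689604 - 1) = 2230.0 K

2230.0 K


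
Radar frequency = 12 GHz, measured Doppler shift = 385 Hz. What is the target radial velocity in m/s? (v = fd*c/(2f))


v = 385 * 3e8 / (2 * 12000000000.0) = 4.8 m/s

4.8 m/s


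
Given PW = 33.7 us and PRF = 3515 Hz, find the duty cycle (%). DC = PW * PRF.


DC = 33.7e-6 * 3515 * 100 = 11.85%

11.85%


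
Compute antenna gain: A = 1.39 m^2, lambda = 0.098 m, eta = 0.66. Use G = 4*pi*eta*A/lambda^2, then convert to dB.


G_linear = 4*pi*0.66*1.39/0.098^2 = 1200.37
G_dB = 10*log10(1200.37) = 30.8 dB

30.8 dB


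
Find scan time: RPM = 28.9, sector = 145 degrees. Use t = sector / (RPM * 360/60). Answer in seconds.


t = 145 / (28.9 * 360) * 60 = 0.84 s

0.84 s


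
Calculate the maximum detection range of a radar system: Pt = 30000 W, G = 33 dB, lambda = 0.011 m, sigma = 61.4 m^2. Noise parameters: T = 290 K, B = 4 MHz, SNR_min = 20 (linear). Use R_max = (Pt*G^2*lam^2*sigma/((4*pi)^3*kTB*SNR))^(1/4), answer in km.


G_lin = 10^(33/10) = 1995.262315
R^4 = 30000 * 1995.262315^2 * 0.011^2 * 61.4 / ((4*pi)^3 * 1.38e-23 * 290 * 4000000.0 * 20)
R^4 = 1.39662e18 m^4
R_max = (1.39662e18)^(1/4) = 34377.1 m = 34.4 km

34.4 km


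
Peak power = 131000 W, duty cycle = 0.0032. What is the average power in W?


P_avg = 131000 * 0.0032 = 419.2 W

419.2 W


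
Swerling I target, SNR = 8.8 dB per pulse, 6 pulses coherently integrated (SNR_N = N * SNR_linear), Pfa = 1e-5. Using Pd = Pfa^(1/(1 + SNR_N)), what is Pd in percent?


SNR_lin = 10^(8.8/10) = 7.58578
SNR_N = 6 * 7.58578 = 45.51468
1/(1 + SNR_N) = 1/46.51468 = 0.0214986
Pd = (1e-5)^0.0214986 = 0.78074
Pd = 78.1%

78.1%


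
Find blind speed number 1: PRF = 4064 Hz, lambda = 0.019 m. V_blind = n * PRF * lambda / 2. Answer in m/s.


V_blind = 1 * 4064 * 0.019 / 2 = 38.6 m/s

38.6 m/s


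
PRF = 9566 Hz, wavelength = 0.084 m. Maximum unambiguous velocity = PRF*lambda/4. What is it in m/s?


V_ua = 9566 * 0.084 / 4 = 200.9 m/s

200.9 m/s


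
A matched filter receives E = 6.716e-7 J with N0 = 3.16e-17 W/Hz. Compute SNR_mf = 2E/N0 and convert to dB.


SNR_lin = 2 * 6.716e-7 / 3.16e-17 = 4.251e10
SNR_dB = 10*log10(4.251e10) = 106.3 dB

106.3 dB


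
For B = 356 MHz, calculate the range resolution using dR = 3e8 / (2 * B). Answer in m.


dR = 3e8 / (2 * 356000000.0) = 0.42 m

0.42 m


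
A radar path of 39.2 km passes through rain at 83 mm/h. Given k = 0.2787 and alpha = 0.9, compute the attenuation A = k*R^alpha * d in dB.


gamma = 0.2787 * 83^0.9 = 14.869873 dB/km
A = 14.869873 * 39.2 = 582.9 dB

582.9 dB


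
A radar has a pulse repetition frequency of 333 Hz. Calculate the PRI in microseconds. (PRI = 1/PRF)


PRI = 1/333 = 0.003003003 s = 3003.0 us

3003.0 us


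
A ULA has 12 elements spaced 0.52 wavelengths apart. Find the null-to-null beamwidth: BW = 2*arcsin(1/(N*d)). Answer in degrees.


1/(N*d) = 1/(12*0.52) = 0.160256
BW = 2*arcsin(0.160256) = 18.4 degrees

18.4 degrees


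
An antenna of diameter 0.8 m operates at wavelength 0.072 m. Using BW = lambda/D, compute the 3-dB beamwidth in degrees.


BW_rad = 0.072 / 0.8 = 0.09
BW_deg = 5.16 degrees

5.16 degrees


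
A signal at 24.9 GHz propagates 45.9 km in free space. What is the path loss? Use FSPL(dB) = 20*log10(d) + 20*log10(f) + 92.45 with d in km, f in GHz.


20*log10(45.9) = 33.24
20*log10(24.9) = 27.92
FSPL = 153.6 dB

153.6 dB


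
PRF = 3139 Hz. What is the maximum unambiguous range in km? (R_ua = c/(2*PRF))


R_ua = 3e8 / (2 * 3139) = 47785.9 m = 47.8 km

47.8 km


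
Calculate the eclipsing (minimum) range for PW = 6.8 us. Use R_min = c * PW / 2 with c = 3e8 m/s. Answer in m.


R_min = 3e8 * 6.8e-6 / 2 = 1020.0 m

1020.0 m


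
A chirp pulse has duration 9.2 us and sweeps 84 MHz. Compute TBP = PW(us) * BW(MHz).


TBP = 9.2 * 84 = 772.8

772.8


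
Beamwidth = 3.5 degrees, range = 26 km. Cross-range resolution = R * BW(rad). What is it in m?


BW_rad = 0.061086524
CR = 26000 * 0.061086524 = 1588.2 m

1588.2 m


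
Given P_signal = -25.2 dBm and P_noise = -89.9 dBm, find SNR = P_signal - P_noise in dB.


SNR = -25.2 - (-89.9) = 64.7 dB

64.7 dB


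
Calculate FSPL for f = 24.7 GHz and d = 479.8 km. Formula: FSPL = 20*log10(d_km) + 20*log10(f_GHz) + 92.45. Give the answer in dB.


20*log10(479.8) = 53.62
20*log10(24.7) = 27.85
FSPL = 173.9 dB

173.9 dB


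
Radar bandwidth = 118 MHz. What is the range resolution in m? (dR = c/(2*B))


dR = 3e8 / (2 * 118000000.0) = 1.27 m

1.27 m


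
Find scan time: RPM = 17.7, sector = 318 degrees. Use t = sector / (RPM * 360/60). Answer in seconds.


t = 318 / (17.7 * 360) * 60 = 2.99 s

2.99 s


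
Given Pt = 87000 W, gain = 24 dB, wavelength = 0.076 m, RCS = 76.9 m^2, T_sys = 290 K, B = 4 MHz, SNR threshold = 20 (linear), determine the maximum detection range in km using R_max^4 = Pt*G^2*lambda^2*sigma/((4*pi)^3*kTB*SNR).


G_lin = 10^(24/10) = 251.188643
R^4 = 87000 * 251.188643^2 * 0.076^2 * 76.9 / ((4*pi)^3 * 1.38e-23 * 290 * 4000000.0 * 20)
R^4 = 3.83774e18 m^4
R_max = (3.83774e18)^(1/4) = 44260.8 m = 44.3 km

44.3 km


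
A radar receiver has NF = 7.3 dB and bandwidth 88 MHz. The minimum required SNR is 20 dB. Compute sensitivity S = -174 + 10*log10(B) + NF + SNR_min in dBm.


10*log10(88000000.0) = 79.44
S = -174 + 79.44 + 7.3 + 20 = -67.3 dBm

-67.3 dBm


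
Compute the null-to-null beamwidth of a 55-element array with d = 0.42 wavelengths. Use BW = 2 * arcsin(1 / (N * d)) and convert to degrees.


1/(N*d) = 1/(55*0.42) = 0.04329
BW = 2*arcsin(0.04329) = 5.0 degrees

5.0 degrees


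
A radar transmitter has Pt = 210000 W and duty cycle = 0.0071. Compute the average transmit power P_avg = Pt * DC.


P_avg = 210000 * 0.0071 = 1491.0 W

1491.0 W


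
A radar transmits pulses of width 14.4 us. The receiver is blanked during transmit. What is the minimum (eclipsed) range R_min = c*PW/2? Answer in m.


R_min = 3e8 * 14.4e-6 / 2 = 2160.0 m

2160.0 m


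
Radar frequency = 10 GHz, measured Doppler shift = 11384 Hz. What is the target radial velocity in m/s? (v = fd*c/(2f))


v = 11384 * 3e8 / (2 * 10000000000.0) = 170.8 m/s

170.8 m/s


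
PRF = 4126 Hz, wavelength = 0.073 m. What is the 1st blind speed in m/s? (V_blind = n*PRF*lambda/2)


V_blind = 1 * 4126 * 0.073 / 2 = 150.6 m/s

150.6 m/s


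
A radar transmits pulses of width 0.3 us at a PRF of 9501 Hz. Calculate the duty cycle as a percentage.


DC = 0.3e-6 * 9501 * 100 = 0.29%

0.29%


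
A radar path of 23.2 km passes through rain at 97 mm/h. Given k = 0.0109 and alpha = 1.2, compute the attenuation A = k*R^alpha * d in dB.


gamma = 0.0109 * 97^1.2 = 2.639688 dB/km
A = 2.639688 * 23.2 = 61.24 dB

61.24 dB


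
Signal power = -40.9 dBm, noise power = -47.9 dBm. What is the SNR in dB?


SNR = -40.9 - (-47.9) = 7.0 dB

7.0 dB


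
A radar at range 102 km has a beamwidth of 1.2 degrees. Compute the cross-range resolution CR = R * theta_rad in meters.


BW_rad = 0.020943951
CR = 102000 * 0.020943951 = 2136.3 m

2136.3 m


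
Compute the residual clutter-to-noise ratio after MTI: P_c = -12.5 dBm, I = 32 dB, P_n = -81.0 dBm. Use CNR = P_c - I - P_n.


CNR = -12.5 - 32 - (-81.0) = 36.5 dB

36.5 dB


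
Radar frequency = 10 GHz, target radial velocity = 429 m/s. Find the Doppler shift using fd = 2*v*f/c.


fd = 2 * 429 * 10000000000.0 / 3e8 = 28600.0 Hz

28600.0 Hz


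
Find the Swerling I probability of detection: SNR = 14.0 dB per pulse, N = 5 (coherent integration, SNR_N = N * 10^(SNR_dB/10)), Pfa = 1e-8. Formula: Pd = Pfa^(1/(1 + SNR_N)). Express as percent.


SNR_lin = 10^(14.0/10) = 25.11886
SNR_N = 5 * 25.11886 = 125.5943
1/(1 + SNR_N) = 1/126.5943 = 0.0078992
Pd = (1e-8)^0.0078992 = 0.86458
Pd = 86.5%

86.5%


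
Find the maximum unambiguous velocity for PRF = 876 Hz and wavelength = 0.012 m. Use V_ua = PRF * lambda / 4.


V_ua = 876 * 0.012 / 4 = 2.6 m/s

2.6 m/s


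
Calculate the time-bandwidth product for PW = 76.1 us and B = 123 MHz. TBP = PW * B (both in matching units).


TBP = 76.1 * 123 = 9360.3

9360.3


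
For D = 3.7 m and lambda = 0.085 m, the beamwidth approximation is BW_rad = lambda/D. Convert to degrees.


BW_rad = 0.085 / 3.7 = 0.022973
BW_deg = 1.32 degrees

1.32 degrees


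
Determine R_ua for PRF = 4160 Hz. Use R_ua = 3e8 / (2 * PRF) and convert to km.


R_ua = 3e8 / (2 * 4160) = 36057.7 m = 36.1 km

36.1 km


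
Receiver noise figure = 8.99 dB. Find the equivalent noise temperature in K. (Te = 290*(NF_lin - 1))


NF_lin = 10^(8.99/10) = 7.925013
Te = 290 * (7.925013 - 1) = 2008.3 K

2008.3 K


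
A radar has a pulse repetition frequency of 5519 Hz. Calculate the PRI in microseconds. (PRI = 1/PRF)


PRI = 1/5519 = 0.0001811922 s = 181.2 us

181.2 us


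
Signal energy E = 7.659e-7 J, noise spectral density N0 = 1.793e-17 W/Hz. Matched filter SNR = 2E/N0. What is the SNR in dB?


SNR_lin = 2 * 7.659e-7 / 1.793e-17 = 8.543e10
SNR_dB = 10*log10(8.543e10) = 109.3 dB

109.3 dB


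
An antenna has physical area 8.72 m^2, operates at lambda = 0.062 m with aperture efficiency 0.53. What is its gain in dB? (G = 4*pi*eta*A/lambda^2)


G_linear = 4*pi*0.53*8.72/0.062^2 = 15108.41
G_dB = 10*log10(15108.41) = 41.8 dB

41.8 dB


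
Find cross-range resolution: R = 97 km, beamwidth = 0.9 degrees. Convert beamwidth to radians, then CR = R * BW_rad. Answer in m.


BW_rad = 0.015707963
CR = 97000 * 0.015707963 = 1523.7 m

1523.7 m


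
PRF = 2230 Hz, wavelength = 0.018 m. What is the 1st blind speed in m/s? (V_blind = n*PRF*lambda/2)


V_blind = 1 * 2230 * 0.018 / 2 = 20.1 m/s

20.1 m/s


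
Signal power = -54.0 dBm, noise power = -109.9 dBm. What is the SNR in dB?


SNR = -54.0 - (-109.9) = 55.9 dB

55.9 dB


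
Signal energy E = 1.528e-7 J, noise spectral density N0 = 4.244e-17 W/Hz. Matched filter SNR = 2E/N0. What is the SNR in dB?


SNR_lin = 2 * 1.528e-7 / 4.244e-17 = 7.201e9
SNR_dB = 10*log10(7.201e9) = 98.6 dB

98.6 dB


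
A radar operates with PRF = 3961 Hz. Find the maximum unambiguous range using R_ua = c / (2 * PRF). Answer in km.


R_ua = 3e8 / (2 * 3961) = 37869.2 m = 37.9 km

37.9 km


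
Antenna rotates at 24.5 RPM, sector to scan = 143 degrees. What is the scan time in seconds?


t = 143 / (24.5 * 360) * 60 = 0.97 s

0.97 s


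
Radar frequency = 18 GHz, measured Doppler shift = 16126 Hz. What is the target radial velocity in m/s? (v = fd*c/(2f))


v = 16126 * 3e8 / (2 * 18000000000.0) = 134.4 m/s

134.4 m/s


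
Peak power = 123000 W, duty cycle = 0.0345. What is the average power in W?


P_avg = 123000 * 0.0345 = 4243.5 W

4243.5 W


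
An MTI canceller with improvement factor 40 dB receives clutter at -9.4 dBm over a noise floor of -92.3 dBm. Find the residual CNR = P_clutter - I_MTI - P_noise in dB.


CNR = -9.4 - 40 - (-92.3) = 42.9 dB

42.9 dB


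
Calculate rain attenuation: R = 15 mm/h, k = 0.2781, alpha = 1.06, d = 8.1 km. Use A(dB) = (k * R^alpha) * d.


gamma = 0.2781 * 15^1.06 = 4.907471 dB/km
A = 4.907471 * 8.1 = 39.75 dB

39.75 dB


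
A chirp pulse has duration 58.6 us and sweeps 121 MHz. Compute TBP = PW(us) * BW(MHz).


TBP = 58.6 * 121 = 7090.6

7090.6


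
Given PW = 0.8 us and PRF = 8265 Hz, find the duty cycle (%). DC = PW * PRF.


DC = 0.8e-6 * 8265 * 100 = 0.66%

0.66%


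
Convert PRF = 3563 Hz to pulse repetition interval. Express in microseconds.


PRI = 1/3563 = 0.0002806624 s = 280.7 us

280.7 us


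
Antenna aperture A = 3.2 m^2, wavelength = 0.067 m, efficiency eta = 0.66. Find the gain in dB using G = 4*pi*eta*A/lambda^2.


G_linear = 4*pi*0.66*3.2/0.067^2 = 5912.27
G_dB = 10*log10(5912.27) = 37.7 dB

37.7 dB


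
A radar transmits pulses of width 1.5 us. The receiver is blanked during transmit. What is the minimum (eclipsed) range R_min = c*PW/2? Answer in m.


R_min = 3e8 * 1.5e-6 / 2 = 225.0 m

225.0 m


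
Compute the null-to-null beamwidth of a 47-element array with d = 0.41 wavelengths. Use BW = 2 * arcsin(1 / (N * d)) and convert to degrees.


1/(N*d) = 1/(47*0.41) = 0.051894
BW = 2*arcsin(0.051894) = 5.9 degrees

5.9 degrees


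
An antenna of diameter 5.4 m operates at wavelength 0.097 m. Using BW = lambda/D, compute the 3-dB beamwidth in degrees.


BW_rad = 0.097 / 5.4 = 0.017963
BW_deg = 1.03 degrees

1.03 degrees


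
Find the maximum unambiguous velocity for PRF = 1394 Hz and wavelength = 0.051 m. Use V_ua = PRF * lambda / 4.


V_ua = 1394 * 0.051 / 4 = 17.8 m/s

17.8 m/s


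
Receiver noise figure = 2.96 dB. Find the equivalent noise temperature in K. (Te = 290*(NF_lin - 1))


NF_lin = 10^(2.96/10) = 1.97697
Te = 290 * (1.97697 - 1) = 283.3 K

283.3 K


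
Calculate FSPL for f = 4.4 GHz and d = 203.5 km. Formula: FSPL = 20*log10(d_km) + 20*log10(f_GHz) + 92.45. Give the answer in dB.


20*log10(203.5) = 46.17
20*log10(4.4) = 12.87
FSPL = 151.5 dB

151.5 dB


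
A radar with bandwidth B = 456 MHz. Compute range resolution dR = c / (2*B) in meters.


dR = 3e8 / (2 * 456000000.0) = 0.33 m

0.33 m


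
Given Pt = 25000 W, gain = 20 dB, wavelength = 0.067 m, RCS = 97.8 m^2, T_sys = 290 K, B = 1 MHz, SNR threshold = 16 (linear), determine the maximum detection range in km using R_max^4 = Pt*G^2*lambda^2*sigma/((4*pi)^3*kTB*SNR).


G_lin = 10^(20/10) = 100.0
R^4 = 25000 * 100.0^2 * 0.067^2 * 97.8 / ((4*pi)^3 * 1.38e-23 * 290 * 1000000.0 * 16)
R^4 = 8.63777e17 m^4
R_max = (8.63777e17)^(1/4) = 30486.0 m = 30.5 km

30.5 km


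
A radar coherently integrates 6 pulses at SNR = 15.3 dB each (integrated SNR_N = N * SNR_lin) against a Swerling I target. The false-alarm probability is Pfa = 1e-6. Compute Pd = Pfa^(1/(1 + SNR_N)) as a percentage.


SNR_lin = 10^(15.3/10) = 33.88442
SNR_N = 6 * 33.88442 = 203.30652
1/(1 + SNR_N) = 1/204.30652 = 0.0048946
Pd = (1e-6)^0.0048946 = 0.93461
Pd = 93.5%

93.5%


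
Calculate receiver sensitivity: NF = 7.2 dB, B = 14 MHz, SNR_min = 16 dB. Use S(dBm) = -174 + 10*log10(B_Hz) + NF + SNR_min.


10*log10(14000000.0) = 71.46
S = -174 + 71.46 + 7.2 + 16 = -79.3 dBm

-79.3 dBm


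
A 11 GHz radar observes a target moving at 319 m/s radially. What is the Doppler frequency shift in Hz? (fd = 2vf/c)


fd = 2 * 319 * 11000000000.0 / 3e8 = 23393.3 Hz

23393.3 Hz


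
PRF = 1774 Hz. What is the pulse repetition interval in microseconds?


PRI = 1/1774 = 0.0005636979 s = 563.7 us

563.7 us


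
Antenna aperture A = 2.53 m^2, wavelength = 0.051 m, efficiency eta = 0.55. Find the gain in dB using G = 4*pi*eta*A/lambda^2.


G_linear = 4*pi*0.55*2.53/0.051^2 = 6722.84
G_dB = 10*log10(6722.84) = 38.3 dB

38.3 dB


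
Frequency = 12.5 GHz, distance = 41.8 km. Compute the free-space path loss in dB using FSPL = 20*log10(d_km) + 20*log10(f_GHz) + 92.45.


20*log10(41.8) = 32.42
20*log10(12.5) = 21.94
FSPL = 146.8 dB

146.8 dB


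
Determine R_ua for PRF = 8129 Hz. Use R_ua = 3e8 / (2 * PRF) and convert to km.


R_ua = 3e8 / (2 * 8129) = 18452.5 m = 18.5 km

18.5 km


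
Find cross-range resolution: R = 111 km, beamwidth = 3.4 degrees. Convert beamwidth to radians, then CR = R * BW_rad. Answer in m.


BW_rad = 0.059341195
CR = 111000 * 0.059341195 = 6586.9 m

6586.9 m


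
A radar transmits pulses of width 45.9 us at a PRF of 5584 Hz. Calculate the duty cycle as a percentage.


DC = 45.9e-6 * 5584 * 100 = 25.63%

25.63%


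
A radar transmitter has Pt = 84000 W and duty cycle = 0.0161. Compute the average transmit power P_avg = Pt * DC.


P_avg = 84000 * 0.0161 = 1352.4 W

1352.4 W


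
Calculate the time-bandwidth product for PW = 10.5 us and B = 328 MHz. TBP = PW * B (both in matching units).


TBP = 10.5 * 328 = 3444.0

3444.0


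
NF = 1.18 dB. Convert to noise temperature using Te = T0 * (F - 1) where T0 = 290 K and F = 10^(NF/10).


NF_lin = 10^(1.18/10) = 1.3122
Te = 290 * (1.3122 - 1) = 90.5 K

90.5 K


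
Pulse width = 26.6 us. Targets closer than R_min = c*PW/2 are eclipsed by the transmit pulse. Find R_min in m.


R_min = 3e8 * 26.6e-6 / 2 = 3990.0 m

3990.0 m


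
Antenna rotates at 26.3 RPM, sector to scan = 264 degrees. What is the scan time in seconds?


t = 264 / (26.3 * 360) * 60 = 1.67 s

1.67 s


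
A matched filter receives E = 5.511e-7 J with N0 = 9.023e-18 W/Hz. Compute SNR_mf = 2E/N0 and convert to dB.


SNR_lin = 2 * 5.511e-7 / 9.023e-18 = 1.222e11
SNR_dB = 10*log10(1.222e11) = 110.9 dB

110.9 dB


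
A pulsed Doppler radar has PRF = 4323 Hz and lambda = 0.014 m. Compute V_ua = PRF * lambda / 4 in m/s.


V_ua = 4323 * 0.014 / 4 = 15.1 m/s

15.1 m/s


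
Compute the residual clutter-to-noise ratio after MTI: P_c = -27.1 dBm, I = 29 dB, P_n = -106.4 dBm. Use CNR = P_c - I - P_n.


CNR = -27.1 - 29 - (-106.4) = 50.3 dB

50.3 dB


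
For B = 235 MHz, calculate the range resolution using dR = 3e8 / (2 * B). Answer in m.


dR = 3e8 / (2 * 235000000.0) = 0.64 m

0.64 m


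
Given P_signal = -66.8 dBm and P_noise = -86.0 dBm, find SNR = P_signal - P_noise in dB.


SNR = -66.8 - (-86.0) = 19.2 dB

19.2 dB


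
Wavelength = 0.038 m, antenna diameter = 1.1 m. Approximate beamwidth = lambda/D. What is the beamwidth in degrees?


BW_rad = 0.038 / 1.1 = 0.034545
BW_deg = 1.98 degrees

1.98 degrees


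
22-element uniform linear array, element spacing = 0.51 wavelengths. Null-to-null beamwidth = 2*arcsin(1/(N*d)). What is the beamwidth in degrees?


1/(N*d) = 1/(22*0.51) = 0.089127
BW = 2*arcsin(0.089127) = 10.2 degrees

10.2 degrees


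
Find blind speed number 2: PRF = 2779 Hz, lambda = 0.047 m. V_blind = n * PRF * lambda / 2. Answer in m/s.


V_blind = 2 * 2779 * 0.047 / 2 = 130.6 m/s

130.6 m/s


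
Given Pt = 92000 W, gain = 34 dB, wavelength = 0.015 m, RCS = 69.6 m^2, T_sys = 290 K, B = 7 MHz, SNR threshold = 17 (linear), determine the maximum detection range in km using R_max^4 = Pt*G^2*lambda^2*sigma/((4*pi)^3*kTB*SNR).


G_lin = 10^(34/10) = 2511.886432
R^4 = 92000 * 2511.886432^2 * 0.015^2 * 69.6 / ((4*pi)^3 * 1.38e-23 * 290 * 7000000.0 * 17)
R^4 = 9.61891e18 m^4
R_max = (9.61891e18)^(1/4) = 55690.5 m = 55.7 km

55.7 km


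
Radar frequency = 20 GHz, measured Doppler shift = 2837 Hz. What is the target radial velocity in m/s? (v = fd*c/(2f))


v = 2837 * 3e8 / (2 * 20000000000.0) = 21.3 m/s

21.3 m/s


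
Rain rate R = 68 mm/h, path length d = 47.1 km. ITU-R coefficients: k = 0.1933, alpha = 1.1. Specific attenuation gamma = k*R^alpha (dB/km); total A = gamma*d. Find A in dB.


gamma = 0.1933 * 68^1.1 = 20.044335 dB/km
A = 20.044335 * 47.1 = 944.09 dB

944.09 dB
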